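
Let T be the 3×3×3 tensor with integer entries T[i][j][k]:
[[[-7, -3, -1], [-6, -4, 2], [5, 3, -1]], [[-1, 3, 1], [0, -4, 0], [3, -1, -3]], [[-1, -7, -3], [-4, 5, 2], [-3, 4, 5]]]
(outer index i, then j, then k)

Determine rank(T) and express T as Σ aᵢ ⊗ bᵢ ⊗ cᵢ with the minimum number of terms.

rank(T) = 3

Lower bound: the mode-2 unfolding of T (rows indexed by j, columns by (i,k) = (0,0), (0,1), (0,2), (1,0), (1,1), (1,2), (2,0), (2,1), (2,2)) is [[-7, -3, -1, -1, 3, 1, -1, -7, -3], [-6, -4, 2, 0, -4, 0, -4, 5, 2], [5, 3, -1, 3, -1, -3, -3, 4, 5]].
There the 3×3 minor on rows j ∈ {0, 1, 2}, columns (i,k) ∈ {(0,0), (0,1), (1,0)} is det [[-7, -3, -1], [-6, -4, 0], [5, 3, 3]] = 28 ≠ 0, so this unfolding has rank ≥ 3; CP rank is at least every unfolding rank, so rank(T) ≥ 3. (This is only a lower bound: in general the CP rank may exceed every unfolding rank, so we still need to exhibit 3 rank-1 terms summing to T.)
Upper bound: T is a sum of 3 rank-1 terms, T = [0, 1, -2] ⊗ [1, -1, -1] ⊗ [-2, 2, 2] + [1, 1, -1] ⊗ [1, -2, 1] ⊗ [1, 1, -1] + [2, 0, 1] ⊗ [2, 1, -1] ⊗ [-2, -1, 0] (written with every a and b primitive with positive leading entry and the scale carried by c; CP decompositions are not unique, and this one is verified by expanding entrywise), so rank(T) ≤ 3.
These bounds meet, so rank(T) = 3.
Check entry T[0,1,2] = 2: (0)·(-1)·(2) + (1)·(-2)·(-1) + (2)·(1)·(0) = 2.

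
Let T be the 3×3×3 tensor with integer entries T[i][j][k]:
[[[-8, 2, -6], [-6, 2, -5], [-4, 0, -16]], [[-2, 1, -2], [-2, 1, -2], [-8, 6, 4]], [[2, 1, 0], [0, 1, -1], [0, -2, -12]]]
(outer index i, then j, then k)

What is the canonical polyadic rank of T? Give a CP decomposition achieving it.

Lower bound: the mode-2 unfolding of T (rows indexed by j, columns by (i,k) = (0,0), (0,1), (0,2), (1,0), (1,1), (1,2), (2,0), (2,1), (2,2)) is [[-8, 2, -6, -2, 1, -2, 2, 1, 0], [-6, 2, -5, -2, 1, -2, 0, 1, -1], [-4, 0, -16, -8, 6, 4, 0, -2, -12]].
There the 3×3 minor on rows j ∈ {0, 1, 2}, columns (i,k) ∈ {(0,0), (0,1), (0,2)} is det [[-8, 2, -6], [-6, 2, -5], [-4, 0, -16]] = 56 ≠ 0, so this unfolding has rank ≥ 3; CP rank is at least every unfolding rank, so rank(T) ≥ 3. (This is only a lower bound: in general the CP rank may exceed every unfolding rank, so we still need to exhibit 3 rank-1 terms summing to T.)
Upper bound: T is a sum of 3 rank-1 terms, T = [1, -1, 1] ⊗ [0, 0, 1] ⊗ [4, -4, -8] + [1, 0, -1] ⊗ [2, 1, 0] ⊗ [-2, 0, -1] + [2, 1, 1] ⊗ [1, 1, 2] ⊗ [-2, 1, -2] (one valid choice — decompositions are not unique — normalised so each a, b is primitive with positive first nonzero entry; check it by expanding all entries), so rank(T) ≤ 3.
These bounds meet, so rank(T) = 3.
Check entry T[2,0,0] = 2: (1)·(0)·(4) + (-1)·(2)·(-2) + (1)·(1)·(-2) = 2.

rank(T) = 3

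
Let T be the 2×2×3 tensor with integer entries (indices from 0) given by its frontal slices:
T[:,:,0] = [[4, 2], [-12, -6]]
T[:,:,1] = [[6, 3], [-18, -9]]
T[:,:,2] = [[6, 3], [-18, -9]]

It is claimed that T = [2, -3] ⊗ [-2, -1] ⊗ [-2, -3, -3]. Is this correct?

No

Reconstruct entry (0,0,0) from the claimed factors: Σₗ aₗ[0]bₗ[0]cₗ[0] = (2)·(-2)·(-2) = 8, but T[0,0,0] = 4. The claim is false.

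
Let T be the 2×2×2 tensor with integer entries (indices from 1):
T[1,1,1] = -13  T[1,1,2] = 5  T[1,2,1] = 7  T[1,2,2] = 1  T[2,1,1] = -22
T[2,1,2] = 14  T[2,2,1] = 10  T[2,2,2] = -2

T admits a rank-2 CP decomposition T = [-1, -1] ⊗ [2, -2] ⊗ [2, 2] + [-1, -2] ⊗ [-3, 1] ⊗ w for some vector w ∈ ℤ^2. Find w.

w = [-3, 3]

Subtract the known terms from T to get the rank-1 residual R = [-1, -2] ⊗ [-3, 1] ⊗ w, so R[i,j,k] = a[i]·b[j]·w[k]. Pick indices with nonzero a[1]·b[1] = (-1)·(-3) = 3. Only the fibre through (1,1,·) is needed: R[1,1,:] = T[1,1,:] − Σₗ aₗ[1]bₗ[1]cₗ = [-13, 5] − (-1)·(2)·[2, 2] = [-9, 9]. Then w[k] = R[1,1,k] / 3 for each k, giving w = [-9, 9] / 3 = [-3, 3].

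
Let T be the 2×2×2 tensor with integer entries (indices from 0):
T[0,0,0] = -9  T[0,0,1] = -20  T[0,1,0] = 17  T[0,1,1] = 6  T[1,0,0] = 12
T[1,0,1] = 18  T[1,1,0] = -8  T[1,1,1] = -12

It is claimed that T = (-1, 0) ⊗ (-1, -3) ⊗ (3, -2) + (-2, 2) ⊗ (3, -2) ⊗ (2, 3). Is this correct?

Reconstruct entrywise from the claimed factors. For example, T[0,1,0] = 17 and Σₗ aₗ[0]bₗ[1]cₗ[0] = (-1)·(-3)·(3) + (-2)·(-2)·(2) = 17; checking all 8 entries, every one matches. The claim holds.

Yes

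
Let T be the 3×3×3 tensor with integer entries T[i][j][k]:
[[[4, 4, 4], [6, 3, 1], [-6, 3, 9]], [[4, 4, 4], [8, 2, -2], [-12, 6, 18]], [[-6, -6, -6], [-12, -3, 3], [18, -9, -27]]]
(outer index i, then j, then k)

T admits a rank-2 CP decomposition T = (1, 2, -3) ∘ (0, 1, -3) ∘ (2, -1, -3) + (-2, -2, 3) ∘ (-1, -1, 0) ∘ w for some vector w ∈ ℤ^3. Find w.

Subtract the known terms from T to get the rank-1 residual R = (-2, -2, 3) ∘ (-1, -1, 0) ∘ w, so R[i,j,k] = a[i]·b[j]·w[k]. Pick indices with nonzero a[0]·b[0] = (-2)·(-1) = 2. Only the fibre through (0,0,·) is needed: R[0,0,:] = T[0,0,:] − Σₗ aₗ[0]bₗ[0]cₗ = [4, 4, 4] − (1)·(0)·(2, -1, -3) = [4, 4, 4]. Then w[k] = R[0,0,k] / 2 for each k, giving w = [4, 4, 4] / 2 = (2, 2, 2).

w = (2, 2, 2)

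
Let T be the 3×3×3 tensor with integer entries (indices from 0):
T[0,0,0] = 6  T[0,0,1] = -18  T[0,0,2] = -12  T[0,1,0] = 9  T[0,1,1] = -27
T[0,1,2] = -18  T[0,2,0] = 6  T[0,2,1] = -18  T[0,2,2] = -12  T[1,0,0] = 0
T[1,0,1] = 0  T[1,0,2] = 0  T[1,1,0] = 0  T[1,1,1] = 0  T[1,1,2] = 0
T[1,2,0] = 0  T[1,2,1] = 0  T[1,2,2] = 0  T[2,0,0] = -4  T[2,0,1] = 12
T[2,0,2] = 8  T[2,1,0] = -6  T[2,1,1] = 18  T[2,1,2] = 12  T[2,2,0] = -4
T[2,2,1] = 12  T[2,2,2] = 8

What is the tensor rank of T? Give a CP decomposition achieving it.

rank(T) = 1

Lower bound: T ≠ 0 (e.g. T[0,0,0] = 6), so rank(T) ≥ 1.
Upper bound: if T = a ⊗ b ⊗ c then every fibre of T is a multiple of the corresponding factor, so read the factors off the fibres through the nonzero entry T[0,0,0] = 6.
The mode-1 fibre T[:,0,0] = [6, 0, -4] gives a = [3, 0, -2] (primitive direction); the mode-2 fibre T[0,:,0] = [6, 9, 6] gives b = [2, 3, 2]; then c[k] = T[0,0,k] / (a[0]·b[0]) = [6, -18, -12] / 6 = [1, -3, -2].
Expanding [3, 0, -2] ⊗ [2, 3, 2] ⊗ [1, -3, -2] reproduces all 27 entries of T, so T = [3, 0, -2] ⊗ [2, 3, 2] ⊗ [1, -3, -2] and rank(T) ≤ 1.
These bounds meet, so rank(T) = 1.
Check entry T[1,1,1] = 0: (0)·(3)·(-3) = 0.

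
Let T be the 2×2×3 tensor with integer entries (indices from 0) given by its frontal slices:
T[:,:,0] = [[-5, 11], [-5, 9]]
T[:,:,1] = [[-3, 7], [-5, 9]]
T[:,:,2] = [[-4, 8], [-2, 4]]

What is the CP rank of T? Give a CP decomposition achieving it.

rank(T) = 3

Lower bound: in the mode-3 unfolding of T (rows indexed by k, columns by (i,j)) the 3×3 minor on rows k ∈ {0, 1, 2}, columns (i,j) ∈ {(0,0), (0,1), (1,0)} is det [[-5, 11, -5], [-3, 7, -5], [-4, 8, -2]] = 4 ≠ 0, so that unfolding has rank ≥ 3 and hence rank(T) ≥ 3 (CP rank is at least every unfolding rank, though it can be larger).
Upper bound: T is a sum of 3 rank-1 terms, T = [1, -1] (x) [1, -1] (x) [1, 1, 0] + [1, 0] (x) [1, -2] (x) [-2, 0, -2] + [1, 1] (x) [1, -2] (x) [-4, -4, -2] (written with every a and b primitive with positive leading entry and the scale carried by c; CP decompositions are not unique, and this one is verified by expanding entrywise), so rank(T) ≤ 3.
These bounds meet, so rank(T) = 3.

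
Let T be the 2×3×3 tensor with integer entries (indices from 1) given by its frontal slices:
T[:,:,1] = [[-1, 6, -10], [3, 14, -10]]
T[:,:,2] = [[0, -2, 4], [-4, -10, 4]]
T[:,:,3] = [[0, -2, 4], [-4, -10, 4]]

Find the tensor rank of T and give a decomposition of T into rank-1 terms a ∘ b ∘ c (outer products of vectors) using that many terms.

Lower bound: the mode-2 unfolding of T (rows indexed by j, columns by (i,k) = (1,1), (1,2), (1,3), (2,1), (2,2), (2,3)) is [[-1, 0, 0, 3, -4, -4], [6, -2, -2, 14, -10, -10], [-10, 4, 4, -10, 4, 4]].
There the 3×3 minor on rows j ∈ {1, 2, 3}, columns (i,k) ∈ {(1,1), (1,2), (2,1)} is det [[-1, 0, 3], [6, -2, 14], [-10, 4, -10]] = 48 ≠ 0, so this unfolding has rank ≥ 3; CP rank is at least every unfolding rank, so rank(T) ≥ 3. (Flattening ranks never certify an upper bound on CP rank; for that we must actually write T with 3 rank-1 terms.)
Upper bound: T is a sum of 3 rank-1 terms, T = [0, 1] ∘ [1, 2, 0] ∘ [4, -4, -4] + [1, 1] ∘ [0, 1, -2] ∘ [4, -2, -2] + [1, 1] ∘ [1, -2, 2] ∘ [-1, 0, 0] (written with every a and b primitive with positive leading entry and the scale carried by c; CP decompositions are not unique, and this one is verified by expanding entrywise), so rank(T) ≤ 3.
These bounds meet, so rank(T) = 3.

rank(T) = 3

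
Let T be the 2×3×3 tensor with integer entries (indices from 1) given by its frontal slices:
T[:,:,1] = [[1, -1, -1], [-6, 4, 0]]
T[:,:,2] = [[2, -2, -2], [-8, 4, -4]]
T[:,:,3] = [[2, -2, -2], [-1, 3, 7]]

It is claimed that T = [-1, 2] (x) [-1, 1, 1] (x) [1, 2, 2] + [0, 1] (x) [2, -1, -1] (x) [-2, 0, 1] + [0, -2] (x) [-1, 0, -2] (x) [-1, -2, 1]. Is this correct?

Reconstruct entry (2,1,1) from the claimed factors: Σₗ aₗ[2]bₗ[1]cₗ[1] = (2)·(-1)·(1) + (1)·(2)·(-2) + (-2)·(-1)·(-1) = -8, but T[2,1,1] = -6. The claim is false.

No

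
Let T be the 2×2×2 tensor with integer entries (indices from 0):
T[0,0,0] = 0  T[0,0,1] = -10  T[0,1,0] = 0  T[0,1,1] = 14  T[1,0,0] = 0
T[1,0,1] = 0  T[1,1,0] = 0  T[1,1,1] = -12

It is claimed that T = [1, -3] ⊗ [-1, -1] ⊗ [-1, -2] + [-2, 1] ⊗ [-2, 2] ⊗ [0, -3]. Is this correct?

No

Reconstruct entry (0,0,0) from the claimed factors: Σₗ aₗ[0]bₗ[0]cₗ[0] = (1)·(-1)·(-1) + (-2)·(-2)·(0) = 1, but T[0,0,0] = 0. The claim is false.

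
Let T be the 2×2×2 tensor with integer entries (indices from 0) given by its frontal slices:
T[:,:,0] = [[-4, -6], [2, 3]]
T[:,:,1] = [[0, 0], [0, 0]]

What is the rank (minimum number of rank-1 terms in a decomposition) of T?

Lower bound: T ≠ 0 (e.g. T[0,0,0] = -4), so rank(T) ≥ 1.
Upper bound: if T = a (x) b (x) c then every fibre of T is a multiple of the corresponding factor, so read the factors off the fibres through the nonzero entry T[0,0,0] = -4.
The mode-1 fibre T[:,0,0] = [-4, 2] gives a = [2, -1] (primitive direction); the mode-2 fibre T[0,:,0] = [-4, -6] gives b = [2, 3]; then c[k] = T[0,0,k] / (a[0]·b[0]) = [-4, 0] / 4 = [-1, 0].
Expanding [2, -1] (x) [2, 3] (x) [-1, 0] reproduces all 8 entries of T, so T = [2, -1] (x) [2, 3] (x) [-1, 0] and rank(T) ≤ 1.
These bounds meet, so rank(T) = 1.
Check entry T[0,1,1] = 0: (2)·(3)·(0) = 0.

1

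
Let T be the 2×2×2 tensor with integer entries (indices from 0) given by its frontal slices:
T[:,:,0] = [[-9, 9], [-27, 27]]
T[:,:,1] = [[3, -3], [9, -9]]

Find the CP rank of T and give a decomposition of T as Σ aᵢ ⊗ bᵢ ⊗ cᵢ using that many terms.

Lower bound: T ≠ 0 (e.g. T[0,0,0] = -9), so rank(T) ≥ 1.
Upper bound: the mode-1 fibre T[:,0,0] = [-9, -27] gives a = (1, 3) (primitive direction); the mode-2 fibre T[0,:,0] = [-9, 9] gives b = (1, -1); then c[k] = T[0,0,k] / (a[0]·b[0]) = [-9, 3] / 1 = (-9, 3).
Expanding (1, 3) ⊗ (1, -1) ⊗ (-9, 3) reproduces all 8 entries of T, so T = (1, 3) ⊗ (1, -1) ⊗ (-9, 3) and rank(T) ≤ 1.
These bounds meet, so rank(T) = 1.

rank(T) = 1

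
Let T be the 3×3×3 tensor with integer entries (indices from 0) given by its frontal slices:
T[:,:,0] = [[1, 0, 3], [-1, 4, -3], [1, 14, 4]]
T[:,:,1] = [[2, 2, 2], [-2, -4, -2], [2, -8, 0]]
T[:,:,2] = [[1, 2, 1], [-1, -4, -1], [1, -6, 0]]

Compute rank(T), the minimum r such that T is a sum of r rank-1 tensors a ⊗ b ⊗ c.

3

Lower bound: in the mode-2 unfolding of T (rows indexed by j, columns by (i,k)) the 3×3 minor on rows j ∈ {0, 1, 2}, columns (i,k) ∈ {(0,0), (0,1), (0,2)} is det [[1, 2, 1], [0, 2, 2], [3, 2, 1]] = 4 ≠ 0, so that unfolding has rank ≥ 3 and hence rank(T) ≥ 3 (CP rank is at least every unfolding rank, though it can be larger).
Upper bound: T is a sum of 3 rank-1 terms, T = [1, -2, -2] ⊗ [0, 1, 0] ⊗ [-4, 2, 2] + [1, -1, 1] ⊗ [1, 2, 2] ⊗ [1, 2, 1] + [1, -1, 2] ⊗ [0, 2, 1] ⊗ [1, -2, -1] (written with every a and b primitive with positive leading entry and the scale carried by c; CP decompositions are not unique, and this one is verified by expanding entrywise), so rank(T) ≤ 3.
These bounds meet, so rank(T) = 3.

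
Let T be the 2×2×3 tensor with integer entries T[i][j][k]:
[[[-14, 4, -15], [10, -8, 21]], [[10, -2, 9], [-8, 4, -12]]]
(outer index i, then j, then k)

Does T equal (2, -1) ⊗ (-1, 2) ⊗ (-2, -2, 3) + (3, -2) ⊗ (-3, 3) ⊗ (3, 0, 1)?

No

Reconstruct entry (0,0,0) from the claimed factors: Σₗ aₗ[0]bₗ[0]cₗ[0] = (2)·(-1)·(-2) + (3)·(-3)·(3) = -23, but T[0,0,0] = -14. The claim is false.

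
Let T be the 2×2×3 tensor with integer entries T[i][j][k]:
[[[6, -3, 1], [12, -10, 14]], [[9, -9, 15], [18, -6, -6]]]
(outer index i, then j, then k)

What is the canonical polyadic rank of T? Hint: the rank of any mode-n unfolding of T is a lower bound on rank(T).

Lower bound: the mode-1 unfolding of T (rows indexed by i, columns by (j,k) = (0,0), (0,1), (0,2), (1,0), (1,1), (1,2)) is [[6, -3, 1, 12, -10, 14], [9, -9, 15, 18, -6, -6]].
There the 2×2 minor on rows i ∈ {0, 1}, columns (j,k) ∈ {(0,0), (0,1)} is det [[6, -3], [9, -9]] = -27 ≠ 0, so this unfolding has rank ≥ 2; CP rank is at least every unfolding rank, so rank(T) ≥ 2. (Unfolding ranks only ever bound the CP rank from below — rank(T) can be strictly larger than all of them — so the matching upper bound has to come from an explicit 2-term decomposition.)
Upper bound — finding two terms. Write S_k = T[:,:,k] for the frontal slices: S₀ = [[6, 12], [9, 18]], S₁ = [[-3, -10], [-9, -6]], S₂ = [[1, 14], [15, -6]].
If T = a₁ ⊗ b₁ ⊗ c₁ + a₂ ⊗ b₂ ⊗ c₂ then each S_k = c₁[k]·a₁b₁ᵀ + c₂[k]·a₂b₂ᵀ. S₀ and S₁ are linearly independent, so a₁b₁ᵀ and a₂b₂ᵀ must span the same plane of matrices: they are the rank-1 matrices of the form x·S₀ + y·S₁.
det(x·S₀ + y·S₁) is 108·xy − 72·y² = 36·(3·x − 2·y)(y), vanishing at (x:y) = (2:3) and (1:0).
M₁ = 2·S₀ + 3·S₁ = [[3, -6], [-9, 18]] = 3·[1, -3][1, -2]ᵀ and M₂ = S₀ = [[6, 12], [9, 18]] = 3·[2, 3][1, 2]ᵀ, so take a₁ = [1, -3], b₁ = [1, -2], a₂ = [2, 3], b₂ = [1, 2].
Each slice is an integer combination of E₁ = a₁b₁ᵀ and E₂ = a₂b₂ᵀ: S₀ = 3·E₂, S₁ = E₁ − 2·E₂, S₂ = −3·E₁ + 2·E₂; reading off coefficients, c₁ = [0, 1, -3] and c₂ = [3, -2, 2].
Hence T = [1, -3] ⊗ [1, -2] ⊗ [0, 1, -3] + [2, 3] ⊗ [1, 2] ⊗ [3, -2, 2], so rank(T) ≤ 2.
These bounds meet, so rank(T) = 2.
Check entry T[0,1,0] = 12: (1)·(-2)·(0) + (2)·(2)·(3) = 12.

2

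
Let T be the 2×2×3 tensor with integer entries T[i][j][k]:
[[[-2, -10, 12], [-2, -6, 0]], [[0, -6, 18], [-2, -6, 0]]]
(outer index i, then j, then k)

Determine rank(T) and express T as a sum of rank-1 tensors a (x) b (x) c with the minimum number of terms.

rank(T) = 2

Lower bound: the mode-1 unfolding of T (rows indexed by i, columns by (j,k) = (0,0), (0,1), (0,2), (1,0), (1,1), (1,2)) is [[-2, -10, 12, -2, -6, 0], [0, -6, 18, -2, -6, 0]].
There the 2×2 minor on rows i ∈ {0, 1}, columns (j,k) ∈ {(0,0), (0,1)} is det [[-2, -10], [0, -6]] = 12 ≠ 0, so this unfolding has rank ≥ 2; CP rank is at least every unfolding rank, so rank(T) ≥ 2. (This is only a lower bound: in general the CP rank may exceed every unfolding rank, so we still need to exhibit 2 rank-1 terms summing to T.)
Upper bound — finding two terms. Write S_k = T[:,:,k] for the frontal slices: S₀ = [[-2, -2], [0, -2]], S₁ = [[-10, -6], [-6, -6]], S₂ = [[12, 0], [18, 0]].
If T = a₁ (x) b₁ (x) c₁ + a₂ (x) b₂ (x) c₂ then each S_k = c₁[k]·a₁b₁ᵀ + c₂[k]·a₂b₂ᵀ. S₀ and S₁ are linearly independent, so a₁b₁ᵀ and a₂b₂ᵀ must span the same plane of matrices: they are the rank-1 matrices of the form x·S₀ + y·S₁.
det(x·S₀ + y·S₁) is 4·x² + 20·xy + 24·y² = 4·(x + 3·y)(x + 2·y), vanishing at (x:y) = (3:-1) and (2:-1).
M₁ = 3·S₀ − S₁ = [[4, 0], [6, 0]] = 2·[2, 3][1, 0]ᵀ and M₂ = 2·S₀ − S₁ = [[6, 2], [6, 2]] = 2·[1, 1][3, 1]ᵀ, so take a₁ = [2, 3], b₁ = [1, 0], a₂ = [1, 1], b₂ = [3, 1].
Each slice is an integer combination of E₁ = a₁b₁ᵀ and E₂ = a₂b₂ᵀ: S₀ = 2·E₁ − 2·E₂, S₁ = 4·E₁ − 6·E₂, S₂ = 6·E₁; reading off coefficients, c₁ = [2, 4, 6] and c₂ = [-2, -6, 0].
Hence T = [2, 3] (x) [1, 0] (x) [2, 4, 6] + [1, 1] (x) [3, 1] (x) [-2, -6, 0], so rank(T) ≤ 2.
These bounds meet, so rank(T) = 2.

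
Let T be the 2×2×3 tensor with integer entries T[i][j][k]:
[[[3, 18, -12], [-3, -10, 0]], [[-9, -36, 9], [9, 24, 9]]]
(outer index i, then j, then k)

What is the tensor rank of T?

2

Lower bound: the mode-3 unfolding of T (rows indexed by k, columns by (i,j) = (0,0), (0,1), (1,0), (1,1)) is [[3, -3, -9, 9], [18, -10, -36, 24], [-12, 0, 9, 9]].
There the 2×2 minor on rows k ∈ {0, 1}, columns (i,j) ∈ {(0,0), (0,1)} is det [[3, -3], [18, -10]] = 24 ≠ 0, so this unfolding has rank ≥ 2; CP rank is at least every unfolding rank, so rank(T) ≥ 2. (This is only a lower bound: in general the CP rank may exceed every unfolding rank, so we still need to exhibit 2 rank-1 terms summing to T.)
Upper bound — finding two terms. Write S_k = T[:,:,k] for the frontal slices: S₀ = [[3, -3], [-9, 9]], S₁ = [[18, -10], [-36, 24]], S₂ = [[-12, 0], [9, 9]].
If T = a₁ ∘ b₁ ∘ c₁ + a₂ ∘ b₂ ∘ c₂ then each S_k = c₁[k]·a₁b₁ᵀ + c₂[k]·a₂b₂ᵀ. S₀ and S₁ are linearly independent, so a₁b₁ᵀ and a₂b₂ᵀ must span the same plane of matrices: they are the rank-1 matrices of the form x·S₀ + y·S₁.
det(x·S₀ + y·S₁) is 36·xy + 72·y² = 36·(x + 2·y)(y), vanishing at (x:y) = (2:-1) and (1:0).
M₁ = 2·S₀ − S₁ = [[-12, 4], [18, -6]] = (-2)·[2, -3][3, -1]ᵀ and M₂ = S₀ = [[3, -3], [-9, 9]] = 3·[1, -3][1, -1]ᵀ, so take a₁ = [2, -3], b₁ = [3, -1], a₂ = [1, -3], b₂ = [1, -1].
Each slice is an integer combination of E₁ = a₁b₁ᵀ and E₂ = a₂b₂ᵀ: S₀ = 3·E₂, S₁ = 2·E₁ + 6·E₂, S₂ = −3·E₁ + 6·E₂; reading off coefficients, c₁ = [0, 2, -3] and c₂ = [3, 6, 6].
Hence T = [2, -3] ∘ [3, -1] ∘ [0, 2, -3] + [1, -3] ∘ [1, -1] ∘ [3, 6, 6], so rank(T) ≤ 2.
These bounds meet, so rank(T) = 2.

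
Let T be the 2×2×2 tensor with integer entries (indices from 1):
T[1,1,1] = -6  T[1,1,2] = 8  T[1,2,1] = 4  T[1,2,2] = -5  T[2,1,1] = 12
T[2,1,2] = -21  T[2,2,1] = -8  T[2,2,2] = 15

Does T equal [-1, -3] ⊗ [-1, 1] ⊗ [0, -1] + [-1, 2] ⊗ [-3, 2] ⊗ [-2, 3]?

Yes

Reconstruct entrywise from the claimed factors. For example, T[2,1,2] = -21 and Σₗ aₗ[2]bₗ[1]cₗ[2] = (-3)·(-1)·(-1) + (2)·(-3)·(3) = -21; checking all 8 entries, every one matches. The claim holds.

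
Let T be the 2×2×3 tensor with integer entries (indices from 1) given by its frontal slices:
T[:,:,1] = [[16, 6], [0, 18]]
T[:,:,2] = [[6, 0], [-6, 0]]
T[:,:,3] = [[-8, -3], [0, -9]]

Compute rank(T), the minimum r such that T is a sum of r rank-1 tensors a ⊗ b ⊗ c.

Lower bound: in the mode-2 unfolding of T (rows indexed by j, columns by (i,k)) the 2×2 minor on rows j ∈ {1, 2}, columns (i,k) ∈ {(1,1), (1,2)} is det [[16, 6], [6, 0]] = -36 ≠ 0, so that unfolding has rank ≥ 2 and hence rank(T) ≥ 2 (CP rank is at least every unfolding rank, though it can be larger).
Upper bound: with S_k = T[:,:,k], the two rank-1 terms a₁b₁ᵀ, a₂b₂ᵀ are the rank-1 members of the pencil x·S₁ + y·S₂.
det(x·S₁ + y·S₂) is 288·x² + 144·xy = 144·(2·x + y)(x), vanishing at (x:y) = (1:-2) and (0:1).
M₁ = S₁ − 2·S₂ = [[4, 6], [12, 18]] = 2·[1, 3][2, 3]ᵀ and M₂ = S₂ = [[6, 0], [-6, 0]] = 6·[1, -1][1, 0]ᵀ, so take a₁ = [1, 3], b₁ = [2, 3], a₂ = [1, -1], b₂ = [1, 0].
Each slice is an integer combination of E₁ = a₁b₁ᵀ and E₂ = a₂b₂ᵀ: S₁ = 2·E₁ + 12·E₂, S₂ = 6·E₂, S₃ = −E₁ − 6·E₂; reading off coefficients, c₁ = [2, 0, -1] and c₂ = [12, 6, -6].
Hence T = [1, 3] ⊗ [2, 3] ⊗ [2, 0, -1] + [1, -1] ⊗ [1, 0] ⊗ [12, 6, -6], so rank(T) ≤ 2.
These bounds meet, so rank(T) = 2.

2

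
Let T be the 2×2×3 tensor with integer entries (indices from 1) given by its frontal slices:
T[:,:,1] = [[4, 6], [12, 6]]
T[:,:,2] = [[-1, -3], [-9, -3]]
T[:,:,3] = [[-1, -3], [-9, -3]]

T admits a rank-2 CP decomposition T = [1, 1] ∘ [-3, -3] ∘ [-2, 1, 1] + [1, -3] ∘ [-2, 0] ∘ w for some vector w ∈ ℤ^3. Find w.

w = [1, -1, -1]

Subtract the known terms from T to get the rank-1 residual R = [1, -3] ∘ [-2, 0] ∘ w, so R[i,j,k] = a[i]·b[j]·w[k]. Pick indices with nonzero a[1]·b[1] = (1)·(-2) = -2. Only the fibre through (1,1,·) is needed: R[1,1,:] = T[1,1,:] − Σₗ aₗ[1]bₗ[1]cₗ = [4, -1, -1] − (1)·(-3)·[-2, 1, 1] = [-2, 2, 2]. Then w[k] = R[1,1,k] / -2 for each k, giving w = [-2, 2, 2] / -2 = [1, -1, -1].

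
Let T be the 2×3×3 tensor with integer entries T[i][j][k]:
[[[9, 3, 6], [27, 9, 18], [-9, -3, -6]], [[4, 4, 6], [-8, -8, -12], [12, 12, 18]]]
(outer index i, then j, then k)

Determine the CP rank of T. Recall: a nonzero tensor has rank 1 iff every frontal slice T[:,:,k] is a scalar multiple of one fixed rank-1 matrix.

Lower bound: the mode-3 unfolding of T (rows indexed by k, columns by (i,j) = (0,0), (0,1), (0,2), (1,0), (1,1), (1,2)) is [[9, 27, -9, 4, -8, 12], [3, 9, -3, 4, -8, 12], [6, 18, -6, 6, -12, 18]].
There the 2×2 minor on rows k ∈ {0, 1}, columns (i,j) ∈ {(0,0), (1,0)} is det [[9, 4], [3, 4]] = 24 ≠ 0, so this unfolding has rank ≥ 2; CP rank is at least every unfolding rank, so rank(T) ≥ 2. (Flattening ranks never certify an upper bound on CP rank; for that we must actually write T with 2 rank-1 terms.)
Upper bound — finding two terms. Write S_k = T[:,:,k] for the frontal slices: S₀ = [[9, 27, -9], [4, -8, 12]], S₁ = [[3, 9, -3], [4, -8, 12]], S₂ = [[6, 18, -6], [6, -12, 18]].
If T = a₁ ⊗ b₁ ⊗ c₁ + a₂ ⊗ b₂ ⊗ c₂ then each S_k = c₁[k]·a₁b₁ᵀ + c₂[k]·a₂b₂ᵀ. S₀ and S₁ are linearly independent, so a₁b₁ᵀ and a₂b₂ᵀ must span the same plane of matrices: they are the rank-1 matrices of the form x·S₀ + y·S₁.
The 2×2 minor of x·S₀ + y·S₁ on rows {0,1}, columns {0,1} is −180·x² − 240·xy − 60·y² = (-60)·(x + y)(3·x + y), vanishing at (x:y) = (1:-1) and (1:-3).
M₁ = S₀ − S₁ = [[6, 18, -6], [0, 0, 0]] = 6·[1, 0][1, 3, -1]ᵀ and M₂ = S₀ − 3·S₁ = [[0, 0, 0], [-8, 16, -24]] = (-8)·[0, 1][1, -2, 3]ᵀ, so take a₁ = [1, 0], b₁ = [1, 3, -1], a₂ = [0, 1], b₂ = [1, -2, 3].
Each slice is an integer combination of E₁ = a₁b₁ᵀ and E₂ = a₂b₂ᵀ: S₀ = 9·E₁ + 4·E₂, S₁ = 3·E₁ + 4·E₂, S₂ = 6·E₁ + 6·E₂; reading off coefficients, c₁ = [9, 3, 6] and c₂ = [4, 4, 6].
Hence T = [1, 0] ⊗ [1, 3, -1] ⊗ [9, 3, 6] + [0, 1] ⊗ [1, -2, 3] ⊗ [4, 4, 6], so rank(T) ≤ 2.
These bounds meet, so rank(T) = 2.
Check entry T[1,1,1] = -8: (0)·(3)·(3) + (1)·(-2)·(4) = -8.

2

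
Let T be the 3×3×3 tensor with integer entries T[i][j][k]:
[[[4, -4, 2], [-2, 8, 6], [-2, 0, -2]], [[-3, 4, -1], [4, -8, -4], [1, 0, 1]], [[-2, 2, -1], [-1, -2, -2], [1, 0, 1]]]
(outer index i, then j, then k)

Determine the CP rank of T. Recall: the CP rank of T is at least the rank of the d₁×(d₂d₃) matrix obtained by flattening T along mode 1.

3

Lower bound: the mode-1 unfolding of T (rows indexed by i, columns by (j,k) = (0,0), (0,1), (0,2), (1,0), (1,1), (1,2), (2,0), (2,1), (2,2)) is [[4, -4, 2, -2, 8, 6, -2, 0, -2], [-3, 4, -1, 4, -8, -4, 1, 0, 1], [-2, 2, -1, -1, -2, -2, 1, 0, 1]].
There the 3×3 minor on rows i ∈ {0, 1, 2}, columns (j,k) ∈ {(0,0), (0,1), (1,0)} is det [[4, -4, -2], [-3, 4, 4], [-2, 2, -1]] = -8 ≠ 0, so this unfolding has rank ≥ 3; CP rank is at least every unfolding rank, so rank(T) ≥ 3. (This is only a lower bound: in general the CP rank may exceed every unfolding rank, so we still need to exhibit 3 rank-1 terms summing to T.)
Upper bound: T is a sum of 3 rank-1 terms, T = [1, -1, 0] ⊗ [0, 1, 0] ⊗ [-4, 4, 2] + [2, -2, -1] ⊗ [1, -1, 0] ⊗ [1, -2, 0] + [2, -1, -1] ⊗ [1, 2, -1] ⊗ [1, 0, 1] (one valid choice — decompositions are not unique — normalised so each a, b is primitive with positive first nonzero entry; check it by expanding all entries), so rank(T) ≤ 3.
These bounds meet, so rank(T) = 3.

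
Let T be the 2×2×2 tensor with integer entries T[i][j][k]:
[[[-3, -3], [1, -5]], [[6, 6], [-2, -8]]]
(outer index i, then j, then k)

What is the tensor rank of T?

Lower bound: the mode-3 unfolding of T (rows indexed by k, columns by (i,j) = (0,0), (0,1), (1,0), (1,1)) is [[-3, 1, 6, -2], [-3, -5, 6, -8]].
There the 2×2 minor on rows k ∈ {0, 1}, columns (i,j) ∈ {(0,0), (0,1)} is det [[-3, 1], [-3, -5]] = 18 ≠ 0, so this unfolding has rank ≥ 2; CP rank is at least every unfolding rank, so rank(T) ≥ 2. (This is only a lower bound: in general the CP rank may exceed every unfolding rank, so we still need to exhibit 2 rank-1 terms summing to T.)
Upper bound — finding two terms. Write S_k = T[:,:,k] for the frontal slices: S₀ = [[-3, 1], [6, -2]], S₁ = [[-3, -5], [6, -8]].
If T = a₁ (x) b₁ (x) c₁ + a₂ (x) b₂ (x) c₂ then each S_k = c₁[k]·a₁b₁ᵀ + c₂[k]·a₂b₂ᵀ. S₀ and S₁ are linearly independent, so a₁b₁ᵀ and a₂b₂ᵀ must span the same plane of matrices: they are the rank-1 matrices of the form x·S₀ + y·S₁.
det(x·S₀ + y·S₁) is 54·xy + 54·y² = 54·(y)(x + y), vanishing at (x:y) = (1:0) and (1:-1).
M₁ = S₀ = [[-3, 1], [6, -2]] = −[1, -2][3, -1]ᵀ and M₂ = S₀ − S₁ = [[0, 6], [0, 6]] = 6·[1, 1][0, 1]ᵀ, so take a₁ = [1, -2], b₁ = [3, -1], a₂ = [1, 1], b₂ = [0, 1].
Each slice is an integer combination of E₁ = a₁b₁ᵀ and E₂ = a₂b₂ᵀ: S₀ = −E₁, S₁ = −E₁ − 6·E₂; reading off coefficients, c₁ = [-1, -1] and c₂ = [0, -6].
Hence T = [1, -2] (x) [3, -1] (x) [-1, -1] + [1, 1] (x) [0, 1] (x) [0, -6], so rank(T) ≤ 2.
These bounds meet, so rank(T) = 2.

2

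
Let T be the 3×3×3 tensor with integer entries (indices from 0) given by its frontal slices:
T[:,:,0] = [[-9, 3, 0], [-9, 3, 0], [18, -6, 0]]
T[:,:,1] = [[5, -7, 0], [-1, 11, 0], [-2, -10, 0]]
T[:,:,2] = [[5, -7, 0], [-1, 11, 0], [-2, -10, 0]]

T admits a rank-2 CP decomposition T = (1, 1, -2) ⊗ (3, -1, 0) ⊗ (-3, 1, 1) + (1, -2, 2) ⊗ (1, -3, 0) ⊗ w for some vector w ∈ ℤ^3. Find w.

Subtract the known terms from T to get the rank-1 residual R = (1, -2, 2) ⊗ (1, -3, 0) ⊗ w, so R[i,j,k] = a[i]·b[j]·w[k]. Pick indices with nonzero a[0]·b[0] = (1)·(1) = 1. Only the fibre through (0,0,·) is needed: R[0,0,:] = T[0,0,:] − Σₗ aₗ[0]bₗ[0]cₗ = [-9, 5, 5] − (1)·(3)·(-3, 1, 1) = [0, 2, 2]. Then w[k] = R[0,0,k] / 1 for each k, giving w = [0, 2, 2] / 1 = (0, 2, 2).

w = (0, 2, 2)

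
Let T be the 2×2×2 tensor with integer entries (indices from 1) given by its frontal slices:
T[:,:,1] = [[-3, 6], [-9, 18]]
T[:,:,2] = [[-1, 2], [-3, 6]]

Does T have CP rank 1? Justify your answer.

Yes

If T = a ⊗ b ⊗ c then every fibre of T is a multiple of the corresponding factor, so read the factors off the fibres through the nonzero entry T[1,1,1] = -3.
The mode-1 fibre T[:,1,1] = [-3, -9] gives a = [1, 3] (primitive direction); the mode-2 fibre T[1,:,1] = [-3, 6] gives b = [1, -2]; then c[k] = T[1,1,k] / (a[1]·b[1]) = [-3, -1] / 1 = [-3, -1].
Expanding [1, 3] ⊗ [1, -2] ⊗ [-3, -1] reproduces all 8 entries of T, so T = [1, 3] ⊗ [1, -2] ⊗ [-3, -1] and rank(T) ≤ 1.
Equivalently every frontal slice T[:,:,k] is c[k] times the rank-1 matrix [1, 3] ⊗ [1, -2]. So T has rank 1 (it is nonzero).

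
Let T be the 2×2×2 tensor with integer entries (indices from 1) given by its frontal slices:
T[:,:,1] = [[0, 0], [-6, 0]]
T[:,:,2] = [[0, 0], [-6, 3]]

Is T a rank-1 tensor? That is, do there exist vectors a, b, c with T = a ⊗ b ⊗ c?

No

The mode-2 unfolding of T (rows indexed by j, columns by (i,k) = (1,1), (1,2), (2,1), (2,2)) is [[0, 0, -6, -6], [0, 0, 0, 3]].
There the 2×2 minor on rows j ∈ {1, 2}, columns (i,k) ∈ {(2,1), (2,2)} is det [[-6, -6], [0, 3]] = -18 ≠ 0, so this unfolding has rank ≥ 2; CP rank is at least every unfolding rank, so rank(T) ≥ 2.
In particular rank(T) ≥ 2 > 1, so T is not rank-1.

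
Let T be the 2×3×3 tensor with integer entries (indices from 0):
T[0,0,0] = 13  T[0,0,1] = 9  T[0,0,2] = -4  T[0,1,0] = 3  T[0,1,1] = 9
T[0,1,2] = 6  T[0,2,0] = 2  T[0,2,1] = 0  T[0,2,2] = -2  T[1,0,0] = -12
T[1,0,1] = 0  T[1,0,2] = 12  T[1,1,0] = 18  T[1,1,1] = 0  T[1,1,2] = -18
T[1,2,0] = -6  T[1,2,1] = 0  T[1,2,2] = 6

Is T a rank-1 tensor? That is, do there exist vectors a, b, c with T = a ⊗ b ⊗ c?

The mode-3 unfolding of T (rows indexed by k, columns by (i,j) = (0,0), (0,1), (0,2), (1,0), (1,1), (1,2)) is [[13, 3, 2, -12, 18, -6], [9, 9, 0, 0, 0, 0], [-4, 6, -2, 12, -18, 6]].
There the 2×2 minor on rows k ∈ {0, 1}, columns (i,j) ∈ {(0,0), (0,1)} is det [[13, 3], [9, 9]] = 90 ≠ 0, so this unfolding has rank ≥ 2; CP rank is at least every unfolding rank, so rank(T) ≥ 2.
In particular rank(T) ≥ 2 > 1, so T is not rank-1.

No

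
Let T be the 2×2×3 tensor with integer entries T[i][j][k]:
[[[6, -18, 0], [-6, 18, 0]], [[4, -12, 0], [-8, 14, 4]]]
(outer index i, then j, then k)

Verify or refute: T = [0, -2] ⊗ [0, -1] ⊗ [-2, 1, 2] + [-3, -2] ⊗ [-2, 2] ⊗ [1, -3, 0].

Reconstruct entrywise from the claimed factors. For example, T[1,1,2] = 4 and Σₗ aₗ[1]bₗ[1]cₗ[2] = (-2)·(-1)·(2) + (-2)·(2)·(0) = 4; checking all 12 entries, every one matches. The claim holds.

Yes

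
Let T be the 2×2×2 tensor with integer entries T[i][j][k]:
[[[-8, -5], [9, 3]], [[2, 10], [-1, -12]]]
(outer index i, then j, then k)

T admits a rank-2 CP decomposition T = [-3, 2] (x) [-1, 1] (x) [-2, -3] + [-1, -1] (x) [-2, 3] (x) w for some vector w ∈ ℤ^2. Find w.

w = [-1, 2]

Subtract the known terms from T to get the rank-1 residual R = [-1, -1] (x) [-2, 3] (x) w, so R[i,j,k] = a[i]·b[j]·w[k]. Pick indices with nonzero a[0]·b[0] = (-1)·(-2) = 2. Only the fibre through (0,0,·) is needed: R[0,0,:] = T[0,0,:] − Σₗ aₗ[0]bₗ[0]cₗ = [-8, -5] − (-3)·(-1)·[-2, -3] = [-2, 4]. Then w[k] = R[0,0,k] / 2 for each k, giving w = [-2, 4] / 2 = [-1, 2].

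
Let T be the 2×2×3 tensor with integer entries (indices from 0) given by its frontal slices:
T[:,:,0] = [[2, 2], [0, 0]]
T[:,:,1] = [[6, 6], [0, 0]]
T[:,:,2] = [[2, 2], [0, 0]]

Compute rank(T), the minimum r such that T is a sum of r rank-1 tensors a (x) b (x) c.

Lower bound: T ≠ 0 (e.g. T[0,0,0] = 2), so rank(T) ≥ 1.
Upper bound: the mode-1 fibre T[:,0,0] = [2, 0] gives a = [1, 0] (primitive direction); the mode-2 fibre T[0,:,0] = [2, 2] gives b = [1, 1]; then c[k] = T[0,0,k] / (a[0]·b[0]) = [2, 6, 2] / 1 = [2, 6, 2].
Expanding [1, 0] (x) [1, 1] (x) [2, 6, 2] reproduces all 12 entries of T, so T = [1, 0] (x) [1, 1] (x) [2, 6, 2] and rank(T) ≤ 1.
These bounds meet, so rank(T) = 1.

1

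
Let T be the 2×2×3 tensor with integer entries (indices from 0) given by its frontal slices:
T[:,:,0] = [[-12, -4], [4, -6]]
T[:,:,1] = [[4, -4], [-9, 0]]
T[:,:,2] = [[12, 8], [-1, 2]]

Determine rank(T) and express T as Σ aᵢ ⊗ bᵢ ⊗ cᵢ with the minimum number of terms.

Lower bound: the mode-3 unfolding of T (rows indexed by k, columns by (i,j) = (0,0), (0,1), (1,0), (1,1)) is [[-12, -4, 4, -6], [4, -4, -9, 0], [12, 8, -1, 2]].
There the 3×3 minor on rows k ∈ {0, 1, 2}, columns (i,j) ∈ {(0,0), (0,1), (1,0)} is det [[-12, -4, 4], [4, -4, -9], [12, 8, -1]] = -176 ≠ 0, so this unfolding has rank ≥ 3; CP rank is at least every unfolding rank, so rank(T) ≥ 3. (Flattening ranks never certify an upper bound on CP rank; for that we must actually write T with 3 rank-1 terms.)
Upper bound: T is a sum of 3 rank-1 terms, T = [0, 1] ⊗ [1, 2] ⊗ [-2, 1, -1] + [1, -1] ⊗ [1, 0] ⊗ [-8, 8, 4] + [2, 1] ⊗ [1, 1] ⊗ [-2, -2, 4] (one valid choice — decompositions are not unique — normalised so each a, b is primitive with positive first nonzero entry; check it by expanding all entries), so rank(T) ≤ 3.
These bounds meet, so rank(T) = 3.

rank(T) = 3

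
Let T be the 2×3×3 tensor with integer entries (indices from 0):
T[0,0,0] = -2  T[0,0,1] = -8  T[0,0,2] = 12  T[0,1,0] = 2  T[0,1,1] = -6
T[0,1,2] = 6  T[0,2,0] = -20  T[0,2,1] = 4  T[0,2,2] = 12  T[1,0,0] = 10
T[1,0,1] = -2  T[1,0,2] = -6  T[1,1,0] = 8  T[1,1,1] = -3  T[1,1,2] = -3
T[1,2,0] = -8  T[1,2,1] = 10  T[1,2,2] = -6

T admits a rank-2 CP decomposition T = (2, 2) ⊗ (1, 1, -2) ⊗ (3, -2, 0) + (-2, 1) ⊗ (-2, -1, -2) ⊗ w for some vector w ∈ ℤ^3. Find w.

w = (-2, -1, 3)

Subtract the known terms from T to get the rank-1 residual R = (-2, 1) ⊗ (-2, -1, -2) ⊗ w, so R[i,j,k] = a[i]·b[j]·w[k]. Pick indices with nonzero a[0]·b[0] = (-2)·(-2) = 4. Only the fibre through (0,0,·) is needed: R[0,0,:] = T[0,0,:] − Σₗ aₗ[0]bₗ[0]cₗ = [-2, -8, 12] − (2)·(1)·(3, -2, 0) = [-8, -4, 12]. Then w[k] = R[0,0,k] / 4 for each k, giving w = [-8, -4, 12] / 4 = (-2, -1, 3).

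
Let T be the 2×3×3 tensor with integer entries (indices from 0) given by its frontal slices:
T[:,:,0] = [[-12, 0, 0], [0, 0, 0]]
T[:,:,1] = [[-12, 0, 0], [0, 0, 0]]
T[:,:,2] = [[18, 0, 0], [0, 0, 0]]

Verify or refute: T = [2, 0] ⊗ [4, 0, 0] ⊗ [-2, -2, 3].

Reconstruct entry (0,0,0) from the claimed factors: Σₗ aₗ[0]bₗ[0]cₗ[0] = (2)·(4)·(-2) = -16, but T[0,0,0] = -12. The claim is false.

No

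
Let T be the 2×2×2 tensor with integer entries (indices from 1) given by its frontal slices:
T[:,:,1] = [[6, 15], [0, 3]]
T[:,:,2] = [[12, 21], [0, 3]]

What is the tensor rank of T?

Lower bound: the mode-3 unfolding of T (rows indexed by k, columns by (i,j) = (1,1), (1,2), (2,1), (2,2)) is [[6, 15, 0, 3], [12, 21, 0, 3]].
There the 2×2 minor on rows k ∈ {1, 2}, columns (i,j) ∈ {(1,1), (1,2)} is det [[6, 15], [12, 21]] = -54 ≠ 0, so this unfolding has rank ≥ 2; CP rank is at least every unfolding rank, so rank(T) ≥ 2. (This is only a lower bound: in general the CP rank may exceed every unfolding rank, so we still need to exhibit 2 rank-1 terms summing to T.)
Upper bound — finding two terms. Write S_k = T[:,:,k] for the frontal slices: S₁ = [[6, 15], [0, 3]], S₂ = [[12, 21], [0, 3]].
If T = a₁ (x) b₁ (x) c₁ + a₂ (x) b₂ (x) c₂ then each S_k = c₁[k]·a₁b₁ᵀ + c₂[k]·a₂b₂ᵀ. S₁ and S₂ are linearly independent, so a₁b₁ᵀ and a₂b₂ᵀ must span the same plane of matrices: they are the rank-1 matrices of the form x·S₁ + y·S₂.
det(x·S₁ + y·S₂) is 18·x² + 54·xy + 36·y² = 18·(x + 2·y)(x + y), vanishing at (x:y) = (2:-1) and (1:-1).
M₁ = 2·S₁ − S₂ = [[0, 9], [0, 3]] = 3·(3, 1)(0, 1)ᵀ and M₂ = S₁ − S₂ = [[-6, -6], [0, 0]] = (-6)·(1, 0)(1, 1)ᵀ, so take a₁ = (3, 1), b₁ = (0, 1), a₂ = (1, 0), b₂ = (1, 1).
Each slice is an integer combination of E₁ = a₁b₁ᵀ and E₂ = a₂b₂ᵀ: S₁ = 3·E₁ + 6·E₂, S₂ = 3·E₁ + 12·E₂; reading off coefficients, c₁ = (3, 3) and c₂ = (6, 12).
Hence T = (3, 1) (x) (0, 1) (x) (3, 3) + (1, 0) (x) (1, 1) (x) (6, 12), so rank(T) ≤ 2.
These bounds meet, so rank(T) = 2.
Check entry T[2,1,1] = 0: (1)·(0)·(3) + (0)·(1)·(6) = 0.

2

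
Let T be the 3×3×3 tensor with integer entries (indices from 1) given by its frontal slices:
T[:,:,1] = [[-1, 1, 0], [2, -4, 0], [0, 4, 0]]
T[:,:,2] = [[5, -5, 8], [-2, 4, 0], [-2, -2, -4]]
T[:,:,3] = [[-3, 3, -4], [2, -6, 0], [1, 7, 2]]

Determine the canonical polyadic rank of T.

Lower bound: in the mode-1 unfolding of T (rows indexed by i, columns by (j,k)) the 3×3 minor on rows i ∈ {1, 2, 3}, columns (j,k) ∈ {(1,1), (1,2), (2,1)} is det [[-1, 5, 1], [2, -2, -4], [0, -2, 4]] = -28 ≠ 0, so that unfolding has rank ≥ 3 and hence rank(T) ≥ 3 (CP rank is at least every unfolding rank, though it can be larger).
Upper bound: T is a sum of 3 rank-1 terms, T = [0, 1, -2] (x) [0, 1, 0] (x) [-2, 2, -4] + [1, -2, 0] (x) [1, -1, 0] (x) [-1, 1, -1] + [2, 0, -1] (x) [1, -1, 2] (x) [0, 2, -1] (written with every a and b primitive with positive leading entry and the scale carried by c; CP decompositions are not unique, and this one is verified by expanding entrywise), so rank(T) ≤ 3.
These bounds meet, so rank(T) = 3.

3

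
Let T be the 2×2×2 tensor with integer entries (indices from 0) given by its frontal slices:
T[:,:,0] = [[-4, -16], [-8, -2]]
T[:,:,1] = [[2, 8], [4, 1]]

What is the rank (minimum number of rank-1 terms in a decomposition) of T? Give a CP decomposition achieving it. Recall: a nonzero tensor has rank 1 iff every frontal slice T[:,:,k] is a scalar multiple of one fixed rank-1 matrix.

rank(T) = 2

Lower bound: the mode-2 unfolding of T (rows indexed by j, columns by (i,k) = (0,0), (0,1), (1,0), (1,1)) is [[-4, 2, -8, 4], [-16, 8, -2, 1]].
There the 2×2 minor on rows j ∈ {0, 1}, columns (i,k) ∈ {(0,0), (1,0)} is det [[-4, -8], [-16, -2]] = -120 ≠ 0, so this unfolding has rank ≥ 2; CP rank is at least every unfolding rank, so rank(T) ≥ 2. (This is only a lower bound: in general the CP rank may exceed every unfolding rank, so we still need to exhibit 2 rank-1 terms summing to T.)
Upper bound — finding two terms. Every mode-3 slice of T is a multiple of one matrix: T[:,:,k] = c[k]·M with c = (2, -1) and M = [[-2, -8], [-4, -1]] (rows indexed by i, columns by j). So it suffices to write M as a sum of two rank-1 matrices.
Splitting M by its rows (i = 0, 1), M = (1, 0)(-2, -8)ᵀ + (0, 1)(-4, -1)ᵀ.
Hence T = (1, 0) ⊗ (-2, -8) ⊗ (2, -1) + (0, 1) ⊗ (-4, -1) ⊗ (2, -1), so rank(T) ≤ 2.
These bounds meet, so rank(T) = 2.
Check entry T[1,1,1] = 1: (0)·(-8)·(-1) + (1)·(-1)·(-1) = 1.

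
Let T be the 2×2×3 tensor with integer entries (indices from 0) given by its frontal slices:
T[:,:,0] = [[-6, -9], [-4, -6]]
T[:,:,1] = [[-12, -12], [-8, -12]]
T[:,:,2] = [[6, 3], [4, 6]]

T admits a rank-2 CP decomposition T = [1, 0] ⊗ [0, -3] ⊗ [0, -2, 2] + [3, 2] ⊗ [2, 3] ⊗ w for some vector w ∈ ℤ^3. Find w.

w = [-1, -2, 1]

Subtract the known terms from T to get the rank-1 residual R = [3, 2] ⊗ [2, 3] ⊗ w, so R[i,j,k] = a[i]·b[j]·w[k]. Pick indices with nonzero a[0]·b[0] = (3)·(2) = 6. Only the fibre through (0,0,·) is needed: R[0,0,:] = T[0,0,:] − Σₗ aₗ[0]bₗ[0]cₗ = [-6, -12, 6] − (1)·(0)·[0, -2, 2] = [-6, -12, 6]. Then w[k] = R[0,0,k] / 6 for each k, giving w = [-6, -12, 6] / 6 = [-1, -2, 1].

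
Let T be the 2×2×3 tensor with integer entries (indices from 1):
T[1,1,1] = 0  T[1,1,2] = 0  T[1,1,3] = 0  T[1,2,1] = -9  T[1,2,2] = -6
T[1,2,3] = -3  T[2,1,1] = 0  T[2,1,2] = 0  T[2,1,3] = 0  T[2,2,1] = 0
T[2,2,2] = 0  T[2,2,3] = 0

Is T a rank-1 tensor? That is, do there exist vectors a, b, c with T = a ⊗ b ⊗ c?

Yes

If T = a ⊗ b ⊗ c then every fibre of T is a multiple of the corresponding factor, so read the factors off the fibres through the nonzero entry T[1,2,1] = -9.
The mode-1 fibre T[:,2,1] = [-9, 0] gives a = [1, 0] (primitive direction); the mode-2 fibre T[1,:,1] = [0, -9] gives b = [0, 1]; then c[k] = T[1,2,k] / (a[1]·b[2]) = [-9, -6, -3] / 1 = [-9, -6, -3].
Expanding [1, 0] ⊗ [0, 1] ⊗ [-9, -6, -3] reproduces all 12 entries of T, so T = [1, 0] ⊗ [0, 1] ⊗ [-9, -6, -3] and rank(T) ≤ 1.
Equivalently every frontal slice T[:,:,k] is c[k] times the rank-1 matrix [1, 0] ⊗ [0, 1]. So T has rank 1 (it is nonzero).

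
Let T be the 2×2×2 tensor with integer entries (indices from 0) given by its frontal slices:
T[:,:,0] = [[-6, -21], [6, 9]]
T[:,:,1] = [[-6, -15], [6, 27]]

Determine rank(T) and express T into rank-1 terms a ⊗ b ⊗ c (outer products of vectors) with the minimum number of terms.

rank(T) = 2

Lower bound: the mode-3 unfolding of T (rows indexed by k, columns by (i,j) = (0,0), (0,1), (1,0), (1,1)) is [[-6, -21, 6, 9], [-6, -15, 6, 27]].
There the 2×2 minor on rows k ∈ {0, 1}, columns (i,j) ∈ {(0,0), (0,1)} is det [[-6, -21], [-6, -15]] = -36 ≠ 0, so this unfolding has rank ≥ 2; CP rank is at least every unfolding rank, so rank(T) ≥ 2. (Unfolding ranks only ever bound the CP rank from below — rank(T) can be strictly larger than all of them — so the matching upper bound has to come from an explicit 2-term decomposition.)
Upper bound — finding two terms. Write S_k = T[:,:,k] for the frontal slices: S₀ = [[-6, -21], [6, 9]], S₁ = [[-6, -15], [6, 27]].
If T = a₁ ⊗ b₁ ⊗ c₁ + a₂ ⊗ b₂ ⊗ c₂ then each S_k = c₁[k]·a₁b₁ᵀ + c₂[k]·a₂b₂ᵀ. S₀ and S₁ are linearly independent, so a₁b₁ᵀ and a₂b₂ᵀ must span the same plane of matrices: they are the rank-1 matrices of the form x·S₀ + y·S₁.
det(x·S₀ + y·S₁) is 72·x² − 72·y² = 72·(x − y)(x + y), vanishing at (x:y) = (1:1) and (1:-1).
M₁ = S₀ + S₁ = [[-12, -36], [12, 36]] = (-12)·[1, -1][1, 3]ᵀ and M₂ = S₀ − S₁ = [[0, -6], [0, -18]] = (-6)·[1, 3][0, 1]ᵀ, so take a₁ = [1, -1], b₁ = [1, 3], a₂ = [1, 3], b₂ = [0, 1].
Each slice is an integer combination of E₁ = a₁b₁ᵀ and E₂ = a₂b₂ᵀ: S₀ = −6·E₁ − 3·E₂, S₁ = −6·E₁ + 3·E₂; reading off coefficients, c₁ = [-6, -6] and c₂ = [-3, 3].
Hence T = [1, -1] ⊗ [1, 3] ⊗ [-6, -6] + [1, 3] ⊗ [0, 1] ⊗ [-3, 3], so rank(T) ≤ 2.
These bounds meet, so rank(T) = 2.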